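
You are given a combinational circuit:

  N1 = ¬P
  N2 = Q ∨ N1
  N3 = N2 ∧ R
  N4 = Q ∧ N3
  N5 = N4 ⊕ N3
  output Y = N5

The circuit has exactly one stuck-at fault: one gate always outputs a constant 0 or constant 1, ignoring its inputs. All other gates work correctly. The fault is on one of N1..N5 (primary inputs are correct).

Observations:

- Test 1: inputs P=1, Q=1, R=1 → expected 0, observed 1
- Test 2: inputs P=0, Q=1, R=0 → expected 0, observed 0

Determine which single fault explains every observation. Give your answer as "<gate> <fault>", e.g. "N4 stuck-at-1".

Fault-free values for test 1 (P=1, Q=1, R=1): N1=0, N2=1, N3=1, N4=1, N5=0, giving Y=0. Observed 1.
Test 1: faults giving observed 1 are {N4 stuck-at-0, N5 stuck-at-1}.
Test 2 (P=0, Q=1, R=0): fault-free N1=1, N2=1, N3=0, N4=0, N5=0 → 0; observed 0. Eliminates N5 stuck-at-1.
Only N4 stuck-at-0 is consistent with every test.

N4 stuck-at-0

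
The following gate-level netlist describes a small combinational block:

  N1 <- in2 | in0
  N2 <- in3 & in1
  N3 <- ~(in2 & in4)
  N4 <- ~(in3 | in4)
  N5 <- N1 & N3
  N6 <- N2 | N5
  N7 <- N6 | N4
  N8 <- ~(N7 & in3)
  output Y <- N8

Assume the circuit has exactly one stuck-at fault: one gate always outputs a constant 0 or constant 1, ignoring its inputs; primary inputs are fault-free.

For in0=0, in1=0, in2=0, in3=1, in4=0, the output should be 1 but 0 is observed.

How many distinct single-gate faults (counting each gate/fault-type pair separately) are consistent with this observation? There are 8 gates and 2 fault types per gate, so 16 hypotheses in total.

Fault-free: N1=0, N2=0, N3=1, N4=0, N5=0, N6=0, N7=0, N8=1 → 1. Observed 0.
  N1: stuck-at-1 ✓; others ✗
  N2: stuck-at-1 ✓; others ✗
  N3: none of the 2 fault types match ✗
  N4: stuck-at-1 ✓; others ✗
  N5: stuck-at-1 ✓; others ✗
  N6: stuck-at-1 ✓; others ✗
  N7: stuck-at-1 ✓; others ✗
  N8: stuck-at-0 ✓; others ✗
Consistent faults: {N1 stuck-at-1, N2 stuck-at-1, N4 stuck-at-1, N5 stuck-at-1, N6 stuck-at-1, N7 stuck-at-1, N8 stuck-at-0} — 7 in all.

7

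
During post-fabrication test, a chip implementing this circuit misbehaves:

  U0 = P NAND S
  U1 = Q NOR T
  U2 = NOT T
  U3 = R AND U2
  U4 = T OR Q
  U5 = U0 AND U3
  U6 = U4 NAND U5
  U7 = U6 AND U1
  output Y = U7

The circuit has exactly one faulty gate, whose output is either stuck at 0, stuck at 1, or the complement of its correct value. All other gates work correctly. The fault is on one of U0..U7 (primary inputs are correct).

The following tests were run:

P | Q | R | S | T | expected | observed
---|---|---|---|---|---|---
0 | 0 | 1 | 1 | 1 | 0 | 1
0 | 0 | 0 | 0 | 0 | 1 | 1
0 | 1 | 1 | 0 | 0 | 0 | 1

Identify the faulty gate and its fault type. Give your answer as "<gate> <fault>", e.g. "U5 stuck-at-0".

Fault-free values for test 1 (P=0, Q=0, R=1, S=1, T=1): U0=1, U1=0, U2=0, U3=0, U4=1, U5=0, U6=1, U7=0, giving Y=0. Observed 1.
Test 1: faults giving observed 1 are {U1 stuck-at-1, U1 inverted output, U7 stuck-at-1, U7 inverted output}.
Test 2 (P=0, Q=0, R=0, S=0, T=0): fault-free U0=1, U1=1, U2=1, U3=0, U4=0, U5=0, U6=1, U7=1 → 1; observed 1. Eliminates U1 inverted output, U7 inverted output.
Test 3 (P=0, Q=1, R=1, S=0, T=0): fault-free U0=1, U1=0, U2=1, U3=1, U4=1, U5=1, U6=0, U7=0 → 0; observed 1. Eliminates U1 stuck-at-1.
Only U7 stuck-at-1 is consistent with every test.

U7 stuck-at-1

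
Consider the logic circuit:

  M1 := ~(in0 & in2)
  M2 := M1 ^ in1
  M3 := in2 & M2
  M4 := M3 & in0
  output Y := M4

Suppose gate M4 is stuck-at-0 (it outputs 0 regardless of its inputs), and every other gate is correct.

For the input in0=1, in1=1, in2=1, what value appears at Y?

Propagate with M4 forced: M1=0, M2=1, M3=1, M4=0 [stuck-at-0].
So Y = 0. (Without the fault it would be 1.)

0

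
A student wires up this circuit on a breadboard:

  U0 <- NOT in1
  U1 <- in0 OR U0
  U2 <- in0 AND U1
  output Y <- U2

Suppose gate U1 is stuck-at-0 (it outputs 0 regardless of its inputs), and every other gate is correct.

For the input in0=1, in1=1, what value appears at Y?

0

Propagate with U1 forced: U0=0, U1=0 [stuck-at-0], U2=0.
So Y = 0. (Without the fault it would be 1.)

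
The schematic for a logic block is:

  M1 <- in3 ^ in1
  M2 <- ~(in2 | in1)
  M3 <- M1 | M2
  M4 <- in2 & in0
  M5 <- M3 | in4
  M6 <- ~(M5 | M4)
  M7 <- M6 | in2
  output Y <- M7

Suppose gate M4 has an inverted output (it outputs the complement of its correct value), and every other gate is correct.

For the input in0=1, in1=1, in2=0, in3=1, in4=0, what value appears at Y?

Propagate with M4 forced: M1=0, M2=0, M3=0, M4=1 [inverted output], M5=0, M6=0, M7=0.
So Y = 0. (Without the fault it would be 1.)

0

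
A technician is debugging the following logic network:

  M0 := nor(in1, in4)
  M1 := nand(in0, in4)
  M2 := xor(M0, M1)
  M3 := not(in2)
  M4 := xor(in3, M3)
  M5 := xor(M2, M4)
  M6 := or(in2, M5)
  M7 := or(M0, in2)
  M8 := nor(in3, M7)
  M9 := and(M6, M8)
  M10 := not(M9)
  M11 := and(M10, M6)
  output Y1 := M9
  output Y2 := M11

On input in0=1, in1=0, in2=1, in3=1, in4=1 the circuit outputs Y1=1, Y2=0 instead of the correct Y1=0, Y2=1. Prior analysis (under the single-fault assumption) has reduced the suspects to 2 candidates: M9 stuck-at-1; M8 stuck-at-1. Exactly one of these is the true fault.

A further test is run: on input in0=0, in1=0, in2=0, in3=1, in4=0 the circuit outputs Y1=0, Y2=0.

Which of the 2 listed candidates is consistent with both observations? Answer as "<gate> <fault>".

M8 stuck-at-1

Evaluate each candidate on input in0=0, in1=0, in2=0, in3=1, in4=0:
  M9 stuck-at-1: M0=1, M1=1, M2=0, M3=1, M4=0, M5=0, M6=0, M7=1, M8=0, M9=1 [stuck-at-1], M10=0, M11=0 → Y1=1, Y2=0 — eliminated
  M8 stuck-at-1: M0=1, M1=1, M2=0, M3=1, M4=0, M5=0, M6=0, M7=1, M8=1 [stuck-at-1], M9=0, M10=1, M11=0 → Y1=0, Y2=0 — matches
Only M8 stuck-at-1 reproduces the observed Y1=0, Y2=0.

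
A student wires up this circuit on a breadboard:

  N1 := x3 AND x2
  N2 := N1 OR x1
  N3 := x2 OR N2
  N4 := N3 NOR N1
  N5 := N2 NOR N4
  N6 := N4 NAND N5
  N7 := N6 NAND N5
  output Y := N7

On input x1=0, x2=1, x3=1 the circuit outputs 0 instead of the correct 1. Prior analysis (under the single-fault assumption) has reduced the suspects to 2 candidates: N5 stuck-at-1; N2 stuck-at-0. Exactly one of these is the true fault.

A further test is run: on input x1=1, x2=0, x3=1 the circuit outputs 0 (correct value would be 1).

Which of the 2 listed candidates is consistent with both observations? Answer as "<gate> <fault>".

N5 stuck-at-1

Evaluate each candidate on input x1=1, x2=0, x3=1:
  N5 stuck-at-1: N1=0, N2=1, N3=1, N4=0, N5=1 [stuck-at-1], N6=1, N7=0 → 0 — matches
  N2 stuck-at-0: N1=0, N2=0 [stuck-at-0], N3=0, N4=1, N5=0, N6=1, N7=1 → 1 — eliminated
Only N5 stuck-at-1 reproduces the observed 0.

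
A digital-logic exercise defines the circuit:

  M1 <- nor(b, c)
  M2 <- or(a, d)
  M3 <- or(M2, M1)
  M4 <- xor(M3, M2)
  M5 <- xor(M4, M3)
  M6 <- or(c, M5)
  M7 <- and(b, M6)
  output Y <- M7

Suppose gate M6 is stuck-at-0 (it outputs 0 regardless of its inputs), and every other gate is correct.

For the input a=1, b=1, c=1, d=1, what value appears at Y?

Propagate with M6 forced: M1=0, M2=1, M3=1, M4=0, M5=1, M6=0 [stuck-at-0], M7=0.
So Y = 0. (Without the fault it would be 1.)

0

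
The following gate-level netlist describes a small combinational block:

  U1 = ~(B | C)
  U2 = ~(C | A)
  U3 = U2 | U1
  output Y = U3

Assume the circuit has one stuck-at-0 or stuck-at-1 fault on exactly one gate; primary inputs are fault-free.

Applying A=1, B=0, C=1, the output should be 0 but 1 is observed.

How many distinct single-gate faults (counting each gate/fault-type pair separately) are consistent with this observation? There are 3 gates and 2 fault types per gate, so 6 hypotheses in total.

3

Fault-free: U1=0, U2=0, U3=0 → 0. Observed 1.
  U1 stuck-at-0: output 0 ✗
  U1 stuck-at-1: output 1 ✓
  U2 stuck-at-0: output 0 ✗
  U2 stuck-at-1: output 1 ✓
  U3 stuck-at-0: output 0 ✗
  U3 stuck-at-1: output 1 ✓
Consistent faults: {U1 stuck-at-1, U2 stuck-at-1, U3 stuck-at-1} — 3 in all.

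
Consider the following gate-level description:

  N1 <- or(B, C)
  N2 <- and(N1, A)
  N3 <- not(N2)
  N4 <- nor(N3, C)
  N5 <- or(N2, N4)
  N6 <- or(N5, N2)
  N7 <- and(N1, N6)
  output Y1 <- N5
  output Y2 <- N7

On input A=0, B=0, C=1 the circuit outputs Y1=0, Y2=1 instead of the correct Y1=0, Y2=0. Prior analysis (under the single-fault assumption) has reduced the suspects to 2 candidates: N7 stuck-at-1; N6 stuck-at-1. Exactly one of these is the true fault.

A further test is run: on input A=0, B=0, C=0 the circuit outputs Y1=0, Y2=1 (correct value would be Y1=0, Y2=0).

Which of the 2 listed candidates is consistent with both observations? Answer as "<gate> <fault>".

Evaluate each candidate on input A=0, B=0, C=0:
  N7 stuck-at-1: N1=0, N2=0, N3=1, N4=0, N5=0, N6=0, N7=1 [stuck-at-1] → Y1=0, Y2=1 — matches
  N6 stuck-at-1: N1=0, N2=0, N3=1, N4=0, N5=0, N6=1 [stuck-at-1], N7=0 → Y1=0, Y2=0 — eliminated
Only N7 stuck-at-1 reproduces the observed Y1=0, Y2=1.

N7 stuck-at-1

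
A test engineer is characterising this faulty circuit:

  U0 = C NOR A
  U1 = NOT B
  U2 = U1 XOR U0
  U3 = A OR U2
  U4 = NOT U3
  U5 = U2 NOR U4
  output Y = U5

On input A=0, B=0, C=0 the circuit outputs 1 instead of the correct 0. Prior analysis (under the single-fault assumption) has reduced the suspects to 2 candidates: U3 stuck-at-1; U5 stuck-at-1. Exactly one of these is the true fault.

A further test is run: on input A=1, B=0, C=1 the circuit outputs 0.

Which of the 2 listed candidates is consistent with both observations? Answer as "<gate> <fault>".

Evaluate each candidate on input A=1, B=0, C=1:
  U3 stuck-at-1: U0=0, U1=1, U2=1, U3=1 [stuck-at-1], U4=0, U5=0 → 0 — matches
  U5 stuck-at-1: U0=0, U1=1, U2=1, U3=1, U4=0, U5=1 [stuck-at-1] → 1 — eliminated
Only U3 stuck-at-1 reproduces the observed 0.

U3 stuck-at-1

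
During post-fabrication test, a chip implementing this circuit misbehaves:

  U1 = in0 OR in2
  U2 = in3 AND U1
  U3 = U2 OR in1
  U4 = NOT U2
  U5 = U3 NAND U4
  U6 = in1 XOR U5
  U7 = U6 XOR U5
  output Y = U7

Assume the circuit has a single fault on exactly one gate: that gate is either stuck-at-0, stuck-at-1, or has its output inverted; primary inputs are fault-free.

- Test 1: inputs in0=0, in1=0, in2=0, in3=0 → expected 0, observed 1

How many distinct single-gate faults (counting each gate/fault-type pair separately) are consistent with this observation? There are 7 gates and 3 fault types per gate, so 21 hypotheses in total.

Fault-free: U1=0, U2=0, U3=0, U4=1, U5=1, U6=1, U7=0 → 0. Observed 1.
  U1: none of the 3 fault types match ✗
  U2: none of the 3 fault types match ✗
  U3: none of the 3 fault types match ✗
  U4: none of the 3 fault types match ✗
  U5: none of the 3 fault types match ✗
  U6: stuck-at-0, inverted output ✓; others ✗
  U7: stuck-at-1, inverted output ✓; others ✗
Consistent faults: {U6 stuck-at-0, U6 inverted output, U7 stuck-at-1, U7 inverted output} — 4 in all.

4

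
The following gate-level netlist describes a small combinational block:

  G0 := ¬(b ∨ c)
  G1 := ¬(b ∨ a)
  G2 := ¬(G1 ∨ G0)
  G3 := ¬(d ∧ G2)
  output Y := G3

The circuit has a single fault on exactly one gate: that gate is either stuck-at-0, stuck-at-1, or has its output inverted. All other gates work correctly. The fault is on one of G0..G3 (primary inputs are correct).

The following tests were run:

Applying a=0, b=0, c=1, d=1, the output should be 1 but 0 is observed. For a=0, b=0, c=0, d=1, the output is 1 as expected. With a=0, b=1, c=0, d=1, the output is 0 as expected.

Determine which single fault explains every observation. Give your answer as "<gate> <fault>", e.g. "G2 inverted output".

Fault-free values for test 1 (a=0, b=0, c=1, d=1): G0=0, G1=1, G2=0, G3=1, giving Y=1. Observed 0.
Test 1: faults giving observed 0 are {G1 stuck-at-0, G1 inverted output, G2 stuck-at-1, G2 inverted output, G3 stuck-at-0, G3 inverted output}.
Test 2 (a=0, b=0, c=0, d=1): fault-free G0=1, G1=1, G2=0, G3=1 → 1; observed 1. Eliminates G2 stuck-at-1, G2 inverted output, G3 stuck-at-0, G3 inverted output.
Test 3 (a=0, b=1, c=0, d=1): fault-free G0=0, G1=0, G2=1, G3=0 → 0; observed 0. Eliminates G1 inverted output.
Only G1 stuck-at-0 is consistent with every test.

G1 stuck-at-0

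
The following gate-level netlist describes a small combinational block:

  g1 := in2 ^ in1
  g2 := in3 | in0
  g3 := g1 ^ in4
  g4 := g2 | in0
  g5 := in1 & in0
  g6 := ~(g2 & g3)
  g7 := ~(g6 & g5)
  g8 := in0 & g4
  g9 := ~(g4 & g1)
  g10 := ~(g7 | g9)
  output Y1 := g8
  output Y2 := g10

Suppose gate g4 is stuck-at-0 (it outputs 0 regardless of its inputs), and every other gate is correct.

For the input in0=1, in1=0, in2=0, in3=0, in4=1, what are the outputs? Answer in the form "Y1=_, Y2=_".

Propagate with g4 forced: g1=0, g2=1, g3=1, g4=0 [stuck-at-0], g5=0, g6=0, g7=1, g8=0, g9=1, g10=0.
So the outputs are Y1=0, Y2=0. (Without the fault they would be Y1=1, Y2=0.)

Y1=0, Y2=0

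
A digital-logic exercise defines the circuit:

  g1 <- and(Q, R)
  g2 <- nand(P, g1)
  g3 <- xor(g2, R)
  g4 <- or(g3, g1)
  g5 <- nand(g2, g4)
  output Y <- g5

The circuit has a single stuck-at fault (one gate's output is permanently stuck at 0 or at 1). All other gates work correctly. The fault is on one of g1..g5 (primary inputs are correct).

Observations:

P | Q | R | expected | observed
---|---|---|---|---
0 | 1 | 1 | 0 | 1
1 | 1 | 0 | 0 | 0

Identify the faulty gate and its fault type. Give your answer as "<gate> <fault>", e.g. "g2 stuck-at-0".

g1 stuck-at-0

Fault-free values for test 1 (P=0, Q=1, R=1): g1=1, g2=1, g3=0, g4=1, g5=0, giving Y=0. Observed 1.
Test 1: faults giving observed 1 are {g1 stuck-at-0, g2 stuck-at-0, g4 stuck-at-0, g5 stuck-at-1}.
Test 2 (P=1, Q=1, R=0): fault-free g1=0, g2=1, g3=1, g4=1, g5=0 → 0; observed 0. Eliminates g2 stuck-at-0, g4 stuck-at-0, g5 stuck-at-1.
Only g1 stuck-at-0 is consistent with every test.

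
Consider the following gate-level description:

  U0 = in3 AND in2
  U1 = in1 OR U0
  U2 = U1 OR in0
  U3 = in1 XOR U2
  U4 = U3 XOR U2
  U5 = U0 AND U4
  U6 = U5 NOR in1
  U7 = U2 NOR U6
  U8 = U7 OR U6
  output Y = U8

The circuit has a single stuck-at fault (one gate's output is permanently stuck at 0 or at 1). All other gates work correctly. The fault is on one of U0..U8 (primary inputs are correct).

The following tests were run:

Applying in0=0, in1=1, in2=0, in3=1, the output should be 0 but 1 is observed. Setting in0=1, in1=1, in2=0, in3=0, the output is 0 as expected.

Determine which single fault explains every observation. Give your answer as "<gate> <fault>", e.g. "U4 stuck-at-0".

U1 stuck-at-0

Fault-free values for test 1 (in0=0, in1=1, in2=0, in3=1): U0=0, U1=1, U2=1, U3=0, U4=1, U5=0, U6=0, U7=0, U8=0, giving Y=0. Observed 1.
Test 1: faults giving observed 1 are {U1 stuck-at-0, U2 stuck-at-0, U6 stuck-at-1, U7 stuck-at-1, U8 stuck-at-1}.
Test 2 (in0=1, in1=1, in2=0, in3=0): fault-free U0=0, U1=1, U2=1, U3=0, U4=1, U5=0, U6=0, U7=0, U8=0 → 0; observed 0. Eliminates U2 stuck-at-0, U6 stuck-at-1, U7 stuck-at-1, U8 stuck-at-1.
Only U1 stuck-at-0 is consistent with every test.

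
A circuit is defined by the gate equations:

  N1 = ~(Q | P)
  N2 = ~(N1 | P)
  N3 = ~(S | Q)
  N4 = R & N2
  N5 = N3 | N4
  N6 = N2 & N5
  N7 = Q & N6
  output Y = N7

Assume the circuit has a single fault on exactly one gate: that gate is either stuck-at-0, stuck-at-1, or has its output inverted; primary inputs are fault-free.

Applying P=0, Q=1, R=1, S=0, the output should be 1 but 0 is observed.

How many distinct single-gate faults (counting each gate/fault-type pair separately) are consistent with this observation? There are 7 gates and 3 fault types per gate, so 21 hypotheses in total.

12

Fault-free: N1=0, N2=1, N3=0, N4=1, N5=1, N6=1, N7=1 → 1. Observed 0.
  N1: stuck-at-1, inverted output ✓; others ✗
  N2: stuck-at-0, inverted output ✓; others ✗
  N3: none of the 3 fault types match ✗
  N4: stuck-at-0, inverted output ✓; others ✗
  N5: stuck-at-0, inverted output ✓; others ✗
  N6: stuck-at-0, inverted output ✓; others ✗
  N7: stuck-at-0, inverted output ✓; others ✗
Consistent faults: {N1 stuck-at-1, N1 inverted output, N2 stuck-at-0, N2 inverted output, N4 stuck-at-0, N4 inverted output, N5 stuck-at-0, N5 inverted output, N6 stuck-at-0, N6 inverted output, N7 stuck-at-0, N7 inverted output} — 12 in all.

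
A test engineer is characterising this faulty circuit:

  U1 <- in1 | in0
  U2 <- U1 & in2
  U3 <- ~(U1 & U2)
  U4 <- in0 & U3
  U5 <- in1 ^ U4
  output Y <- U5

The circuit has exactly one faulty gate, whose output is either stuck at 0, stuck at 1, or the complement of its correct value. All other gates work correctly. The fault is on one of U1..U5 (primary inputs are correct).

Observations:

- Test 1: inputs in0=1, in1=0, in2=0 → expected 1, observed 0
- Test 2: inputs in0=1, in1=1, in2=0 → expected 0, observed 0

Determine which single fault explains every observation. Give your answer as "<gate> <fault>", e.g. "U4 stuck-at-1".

Fault-free values for test 1 (in0=1, in1=0, in2=0): U1=1, U2=0, U3=1, U4=1, U5=1, giving Y=1. Observed 0.
Test 1: faults giving observed 0 are {U2 stuck-at-1, U2 inverted output, U3 stuck-at-0, U3 inverted output, U4 stuck-at-0, U4 inverted output, U5 stuck-at-0, U5 inverted output}.
Test 2 (in0=1, in1=1, in2=0): fault-free U1=1, U2=0, U3=1, U4=1, U5=0 → 0; observed 0. Eliminates U2 stuck-at-1, U2 inverted output, U3 stuck-at-0, U3 inverted output, U4 stuck-at-0, U4 inverted output, U5 inverted output.
Only U5 stuck-at-0 is consistent with every test.

U5 stuck-at-0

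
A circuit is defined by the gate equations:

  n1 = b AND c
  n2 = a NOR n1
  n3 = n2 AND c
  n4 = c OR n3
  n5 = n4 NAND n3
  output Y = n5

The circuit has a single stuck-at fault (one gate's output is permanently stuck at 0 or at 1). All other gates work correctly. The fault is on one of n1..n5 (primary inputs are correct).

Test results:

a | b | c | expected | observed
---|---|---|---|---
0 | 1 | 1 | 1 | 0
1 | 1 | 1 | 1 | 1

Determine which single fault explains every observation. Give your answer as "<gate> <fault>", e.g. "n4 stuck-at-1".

Fault-free values for test 1 (a=0, b=1, c=1): n1=1, n2=0, n3=0, n4=1, n5=1, giving Y=1. Observed 0.
Test 1: faults giving observed 0 are {n1 stuck-at-0, n2 stuck-at-1, n3 stuck-at-1, n5 stuck-at-0}.
Test 2 (a=1, b=1, c=1): fault-free n1=1, n2=0, n3=0, n4=1, n5=1 → 1; observed 1. Eliminates n2 stuck-at-1, n3 stuck-at-1, n5 stuck-at-0.
Only n1 stuck-at-0 is consistent with every test.

n1 stuck-at-0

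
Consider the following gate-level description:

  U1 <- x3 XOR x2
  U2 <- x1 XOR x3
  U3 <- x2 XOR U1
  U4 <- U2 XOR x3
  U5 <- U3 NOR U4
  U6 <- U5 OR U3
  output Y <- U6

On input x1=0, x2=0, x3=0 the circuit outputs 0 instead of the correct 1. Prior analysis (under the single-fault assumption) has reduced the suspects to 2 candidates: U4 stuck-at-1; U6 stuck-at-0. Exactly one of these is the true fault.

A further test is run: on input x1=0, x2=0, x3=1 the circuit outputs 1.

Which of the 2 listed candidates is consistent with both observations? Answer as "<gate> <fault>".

Evaluate each candidate on input x1=0, x2=0, x3=1:
  U4 stuck-at-1: U1=1, U2=1, U3=1, U4=1 [stuck-at-1], U5=0, U6=1 → 1 — matches
  U6 stuck-at-0: U1=1, U2=1, U3=1, U4=0, U5=0, U6=0 [stuck-at-0] → 0 — eliminated
Only U4 stuck-at-1 reproduces the observed 1.

U4 stuck-at-1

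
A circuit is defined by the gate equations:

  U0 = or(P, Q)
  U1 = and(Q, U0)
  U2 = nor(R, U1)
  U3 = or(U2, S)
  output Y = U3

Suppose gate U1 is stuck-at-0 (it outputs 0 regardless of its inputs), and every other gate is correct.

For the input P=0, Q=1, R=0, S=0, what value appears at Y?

1

Propagate with U1 forced: U0=1, U1=0 [stuck-at-0], U2=1, U3=1.
So Y = 1. (Without the fault it would be 0.)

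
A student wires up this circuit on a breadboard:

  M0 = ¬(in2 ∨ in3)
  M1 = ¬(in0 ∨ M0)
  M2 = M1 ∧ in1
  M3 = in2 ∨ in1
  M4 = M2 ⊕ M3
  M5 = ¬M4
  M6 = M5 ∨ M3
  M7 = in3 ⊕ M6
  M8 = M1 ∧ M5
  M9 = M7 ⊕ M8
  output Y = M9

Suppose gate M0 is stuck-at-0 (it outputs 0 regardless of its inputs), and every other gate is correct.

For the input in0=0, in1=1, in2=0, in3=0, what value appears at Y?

0

Propagate with M0 forced: M0=0 [stuck-at-0], M1=1, M2=1, M3=1, M4=0, M5=1, M6=1, M7=1, M8=1, M9=0.
So Y = 0. (Without the fault it would be 1.)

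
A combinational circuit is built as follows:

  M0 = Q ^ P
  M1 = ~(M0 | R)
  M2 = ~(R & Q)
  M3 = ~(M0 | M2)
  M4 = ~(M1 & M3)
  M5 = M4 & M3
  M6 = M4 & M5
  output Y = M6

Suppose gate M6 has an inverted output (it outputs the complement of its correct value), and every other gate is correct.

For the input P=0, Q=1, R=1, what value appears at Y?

1

Propagate with M6 forced: M0=1, M1=0, M2=0, M3=0, M4=1, M5=0, M6=1 [inverted output].
So Y = 1. (Without the fault it would be 0.)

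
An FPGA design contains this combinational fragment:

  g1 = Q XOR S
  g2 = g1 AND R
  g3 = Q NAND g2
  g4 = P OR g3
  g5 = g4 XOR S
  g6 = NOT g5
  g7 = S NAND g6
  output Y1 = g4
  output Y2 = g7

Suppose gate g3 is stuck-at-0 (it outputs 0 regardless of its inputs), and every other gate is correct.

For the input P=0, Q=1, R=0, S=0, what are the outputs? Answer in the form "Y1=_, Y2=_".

Propagate with g3 forced: g1=1, g2=0, g3=0 [stuck-at-0], g4=0, g5=0, g6=1, g7=1.
So the outputs are Y1=0, Y2=1. (Without the fault they would be Y1=1, Y2=1.)

Y1=0, Y2=1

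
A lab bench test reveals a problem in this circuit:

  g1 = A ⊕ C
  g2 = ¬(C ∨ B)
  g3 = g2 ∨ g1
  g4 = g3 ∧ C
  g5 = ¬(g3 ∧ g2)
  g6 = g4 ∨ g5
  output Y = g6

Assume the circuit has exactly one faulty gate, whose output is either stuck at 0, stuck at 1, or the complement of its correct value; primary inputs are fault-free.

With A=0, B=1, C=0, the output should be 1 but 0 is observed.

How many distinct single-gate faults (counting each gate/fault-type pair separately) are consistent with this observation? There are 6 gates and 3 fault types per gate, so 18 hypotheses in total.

Fault-free: g1=0, g2=0, g3=0, g4=0, g5=1, g6=1 → 1. Observed 0.
  g1: none of the 3 fault types match ✗
  g2: stuck-at-1, inverted output ✓; others ✗
  g3: none of the 3 fault types match ✗
  g4: none of the 3 fault types match ✗
  g5: stuck-at-0, inverted output ✓; others ✗
  g6: stuck-at-0, inverted output ✓; others ✗
Consistent faults: {g2 stuck-at-1, g2 inverted output, g5 stuck-at-0, g5 inverted output, g6 stuck-at-0, g6 inverted output} — 6 in all.

6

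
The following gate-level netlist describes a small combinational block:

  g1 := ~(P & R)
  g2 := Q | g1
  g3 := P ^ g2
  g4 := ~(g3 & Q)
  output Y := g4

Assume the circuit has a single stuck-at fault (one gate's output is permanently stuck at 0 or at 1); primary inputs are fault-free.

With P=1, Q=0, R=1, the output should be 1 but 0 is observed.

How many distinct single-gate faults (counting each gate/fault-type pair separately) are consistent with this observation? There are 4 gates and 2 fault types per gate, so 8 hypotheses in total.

1

Fault-free: g1=0, g2=0, g3=1, g4=1 → 1. Observed 0.
  g1 stuck-at-0: output 1 ✗
  g1 stuck-at-1: output 1 ✗
  g2 stuck-at-0: output 1 ✗
  g2 stuck-at-1: output 1 ✗
  g3 stuck-at-0: output 1 ✗
  g3 stuck-at-1: output 1 ✗
  g4 stuck-at-0: output 0 ✓
  g4 stuck-at-1: output 1 ✗
Consistent faults: {g4 stuck-at-0} — 1 in all.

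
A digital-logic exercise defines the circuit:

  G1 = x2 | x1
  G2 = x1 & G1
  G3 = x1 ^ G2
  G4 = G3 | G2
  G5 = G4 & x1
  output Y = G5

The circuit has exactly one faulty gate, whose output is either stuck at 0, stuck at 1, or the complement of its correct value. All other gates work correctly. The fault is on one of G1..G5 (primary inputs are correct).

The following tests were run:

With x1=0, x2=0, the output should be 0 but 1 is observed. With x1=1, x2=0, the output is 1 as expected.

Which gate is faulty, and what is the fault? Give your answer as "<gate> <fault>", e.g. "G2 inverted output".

Fault-free values for test 1 (x1=0, x2=0): G1=0, G2=0, G3=0, G4=0, G5=0, giving Y=0. Observed 1.
Test 1: faults giving observed 1 are {G5 stuck-at-1, G5 inverted output}.
Test 2 (x1=1, x2=0): fault-free G1=1, G2=1, G3=0, G4=1, G5=1 → 1; observed 1. Eliminates G5 inverted output.
Only G5 stuck-at-1 is consistent with every test.

G5 stuck-at-1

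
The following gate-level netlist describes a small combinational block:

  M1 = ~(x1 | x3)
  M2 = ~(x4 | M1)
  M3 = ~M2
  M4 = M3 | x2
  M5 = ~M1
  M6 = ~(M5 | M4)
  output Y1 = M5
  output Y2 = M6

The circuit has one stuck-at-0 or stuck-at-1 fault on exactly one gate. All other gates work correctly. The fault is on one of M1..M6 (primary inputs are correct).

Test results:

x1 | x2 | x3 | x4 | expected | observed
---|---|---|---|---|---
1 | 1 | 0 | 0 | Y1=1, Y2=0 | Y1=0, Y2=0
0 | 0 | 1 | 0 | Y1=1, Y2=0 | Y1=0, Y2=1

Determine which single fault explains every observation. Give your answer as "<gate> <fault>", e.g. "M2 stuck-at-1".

Fault-free values for test 1 (x1=1, x2=1, x3=0, x4=0): M1=0, M2=1, M3=0, M4=1, M5=1, M6=0, giving Y1=1, Y2=0. Observed Y1=0, Y2=0.
Test 1: faults giving observed Y1=0, Y2=0 are {M1 stuck-at-1, M5 stuck-at-0}.
Test 2 (x1=0, x2=0, x3=1, x4=0): fault-free M1=0, M2=1, M3=0, M4=0, M5=1, M6=0 → Y1=1, Y2=0; observed Y1=0, Y2=1. Eliminates M1 stuck-at-1.
Only M5 stuck-at-0 is consistent with every test.

M5 stuck-at-0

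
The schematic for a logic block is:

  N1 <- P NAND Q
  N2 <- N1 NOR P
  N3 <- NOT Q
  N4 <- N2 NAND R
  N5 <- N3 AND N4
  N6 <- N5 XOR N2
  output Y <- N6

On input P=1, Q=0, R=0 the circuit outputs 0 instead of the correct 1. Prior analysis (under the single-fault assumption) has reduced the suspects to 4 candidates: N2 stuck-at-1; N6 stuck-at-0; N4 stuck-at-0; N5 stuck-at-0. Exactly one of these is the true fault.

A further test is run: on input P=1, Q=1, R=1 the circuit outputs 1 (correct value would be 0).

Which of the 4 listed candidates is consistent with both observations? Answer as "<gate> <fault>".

Evaluate each candidate on input P=1, Q=1, R=1:
  N2 stuck-at-1: N1=0, N2=1 [stuck-at-1], N3=0, N4=0, N5=0, N6=1 → 1 — matches
  N6 stuck-at-0: N1=0, N2=0, N3=0, N4=1, N5=0, N6=0 [stuck-at-0] → 0 — eliminated
  N4 stuck-at-0: N1=0, N2=0, N3=0, N4=0 [stuck-at-0], N5=0, N6=0 → 0 — eliminated
  N5 stuck-at-0: N1=0, N2=0, N3=0, N4=1, N5=0 [stuck-at-0], N6=0 → 0 — eliminated
Only N2 stuck-at-1 reproduces the observed 1.

N2 stuck-at-1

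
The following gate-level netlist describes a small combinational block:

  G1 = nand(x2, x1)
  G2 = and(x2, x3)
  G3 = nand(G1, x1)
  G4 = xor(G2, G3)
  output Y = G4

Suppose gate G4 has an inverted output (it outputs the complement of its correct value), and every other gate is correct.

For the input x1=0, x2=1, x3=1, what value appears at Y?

Propagate with G4 forced: G1=1, G2=1, G3=1, G4=1 [inverted output].
So Y = 1. (Without the fault it would be 0.)

1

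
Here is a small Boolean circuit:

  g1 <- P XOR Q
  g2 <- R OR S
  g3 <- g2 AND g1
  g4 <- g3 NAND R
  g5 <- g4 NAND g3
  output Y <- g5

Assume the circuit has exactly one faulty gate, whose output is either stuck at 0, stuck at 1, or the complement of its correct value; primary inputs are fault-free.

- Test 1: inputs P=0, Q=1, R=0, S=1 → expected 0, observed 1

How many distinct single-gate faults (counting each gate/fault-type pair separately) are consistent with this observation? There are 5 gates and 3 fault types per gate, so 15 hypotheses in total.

10

Fault-free: g1=1, g2=1, g3=1, g4=1, g5=0 → 0. Observed 1.
  g1: stuck-at-0, inverted output ✓; others ✗
  g2: stuck-at-0, inverted output ✓; others ✗
  g3: stuck-at-0, inverted output ✓; others ✗
  g4: stuck-at-0, inverted output ✓; others ✗
  g5: stuck-at-1, inverted output ✓; others ✗
Consistent faults: {g1 stuck-at-0, g1 inverted output, g2 stuck-at-0, g2 inverted output, g3 stuck-at-0, g3 inverted output, g4 stuck-at-0, g4 inverted output, g5 stuck-at-1, g5 inverted output} — 10 in all.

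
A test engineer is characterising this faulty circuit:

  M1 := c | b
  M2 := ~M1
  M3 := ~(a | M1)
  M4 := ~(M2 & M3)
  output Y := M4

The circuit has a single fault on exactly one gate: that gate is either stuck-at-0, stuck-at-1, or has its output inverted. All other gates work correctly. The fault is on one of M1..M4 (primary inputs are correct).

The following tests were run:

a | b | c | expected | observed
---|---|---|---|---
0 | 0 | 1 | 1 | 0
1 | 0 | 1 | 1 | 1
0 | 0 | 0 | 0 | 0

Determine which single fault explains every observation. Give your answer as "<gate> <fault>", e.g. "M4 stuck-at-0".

M1 stuck-at-0

Fault-free values for test 1 (a=0, b=0, c=1): M1=1, M2=0, M3=0, M4=1, giving Y=1. Observed 0.
Test 1: faults giving observed 0 are {M1 stuck-at-0, M1 inverted output, M4 stuck-at-0, M4 inverted output}.
Test 2 (a=1, b=0, c=1): fault-free M1=1, M2=0, M3=0, M4=1 → 1; observed 1. Eliminates M4 stuck-at-0, M4 inverted output.
Test 3 (a=0, b=0, c=0): fault-free M1=0, M2=1, M3=1, M4=0 → 0; observed 0. Eliminates M1 inverted output.
Only M1 stuck-at-0 is consistent with every test.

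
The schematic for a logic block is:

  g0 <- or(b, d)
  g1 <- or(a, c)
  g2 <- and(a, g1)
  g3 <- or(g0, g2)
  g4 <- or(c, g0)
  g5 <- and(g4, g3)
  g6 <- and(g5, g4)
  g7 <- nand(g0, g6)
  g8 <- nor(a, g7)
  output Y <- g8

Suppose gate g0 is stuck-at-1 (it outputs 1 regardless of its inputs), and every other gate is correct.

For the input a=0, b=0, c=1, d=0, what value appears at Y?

1

Propagate with g0 forced: g0=1 [stuck-at-1], g1=1, g2=0, g3=1, g4=1, g5=1, g6=1, g7=0, g8=1.
So Y = 1. (Without the fault it would be 0.)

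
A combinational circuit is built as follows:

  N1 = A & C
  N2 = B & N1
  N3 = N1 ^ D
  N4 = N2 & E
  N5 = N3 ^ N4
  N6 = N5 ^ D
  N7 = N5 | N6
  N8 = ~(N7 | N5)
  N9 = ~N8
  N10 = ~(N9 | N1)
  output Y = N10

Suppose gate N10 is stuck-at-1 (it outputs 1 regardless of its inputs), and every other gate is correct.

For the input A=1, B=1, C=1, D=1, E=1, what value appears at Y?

1

Propagate with N10 forced: N1=1, N2=1, N3=0, N4=1, N5=1, N6=0, N7=1, N8=0, N9=1, N10=1 [stuck-at-1].
So Y = 1. (Without the fault it would be 0.)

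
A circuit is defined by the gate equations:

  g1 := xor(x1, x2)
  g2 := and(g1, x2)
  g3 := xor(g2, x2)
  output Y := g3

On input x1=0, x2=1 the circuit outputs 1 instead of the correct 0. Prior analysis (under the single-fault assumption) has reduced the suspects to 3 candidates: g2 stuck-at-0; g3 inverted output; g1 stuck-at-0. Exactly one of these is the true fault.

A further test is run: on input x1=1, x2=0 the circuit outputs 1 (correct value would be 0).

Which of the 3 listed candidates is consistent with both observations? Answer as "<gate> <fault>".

Evaluate each candidate on input x1=1, x2=0:
  g2 stuck-at-0: g1=1, g2=0 [stuck-at-0], g3=0 → 0 — eliminated
  g3 inverted output: g1=1, g2=0, g3=1 [inverted output] → 1 — matches
  g1 stuck-at-0: g1=0 [stuck-at-0], g2=0, g3=0 → 0 — eliminated
Only g3 inverted output reproduces the observed 1.

g3 inverted output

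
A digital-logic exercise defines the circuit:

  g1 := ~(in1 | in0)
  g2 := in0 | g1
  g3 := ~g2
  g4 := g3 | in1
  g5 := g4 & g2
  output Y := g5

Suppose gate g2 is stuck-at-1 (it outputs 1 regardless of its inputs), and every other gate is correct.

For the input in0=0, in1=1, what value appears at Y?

Propagate with g2 forced: g1=0, g2=1 [stuck-at-1], g3=0, g4=1, g5=1.
So Y = 1. (Without the fault it would be 0.)

1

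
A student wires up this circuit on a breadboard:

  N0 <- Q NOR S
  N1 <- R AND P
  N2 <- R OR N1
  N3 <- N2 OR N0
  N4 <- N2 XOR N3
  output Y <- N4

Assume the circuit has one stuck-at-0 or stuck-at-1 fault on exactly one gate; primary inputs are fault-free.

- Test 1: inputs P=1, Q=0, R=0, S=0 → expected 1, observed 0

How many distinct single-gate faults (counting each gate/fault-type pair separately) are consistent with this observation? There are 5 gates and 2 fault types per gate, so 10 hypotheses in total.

5

Fault-free: N0=1, N1=0, N2=0, N3=1, N4=1 → 1. Observed 0.
  N0 stuck-at-0: output 0 ✓
  N0 stuck-at-1: output 1 ✗
  N1 stuck-at-0: output 1 ✗
  N1 stuck-at-1: output 0 ✓
  N2 stuck-at-0: output 1 ✗
  N2 stuck-at-1: output 0 ✓
  N3 stuck-at-0: output 0 ✓
  N3 stuck-at-1: output 1 ✗
  N4 stuck-at-0: output 0 ✓
  N4 stuck-at-1: output 1 ✗
Consistent faults: {N0 stuck-at-0, N1 stuck-at-1, N2 stuck-at-1, N3 stuck-at-0, N4 stuck-at-0} — 5 in all.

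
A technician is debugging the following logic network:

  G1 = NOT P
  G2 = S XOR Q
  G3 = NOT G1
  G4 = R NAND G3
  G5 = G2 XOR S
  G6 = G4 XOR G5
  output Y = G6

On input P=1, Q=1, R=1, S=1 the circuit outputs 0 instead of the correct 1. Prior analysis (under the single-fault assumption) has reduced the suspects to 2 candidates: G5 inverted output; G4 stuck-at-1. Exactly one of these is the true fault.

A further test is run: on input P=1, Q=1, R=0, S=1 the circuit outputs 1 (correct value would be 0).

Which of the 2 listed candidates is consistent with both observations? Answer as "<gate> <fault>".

G5 inverted output

Evaluate each candidate on input P=1, Q=1, R=0, S=1:
  G5 inverted output: G1=0, G2=0, G3=1, G4=1, G5=0 [inverted output], G6=1 → 1 — matches
  G4 stuck-at-1: G1=0, G2=0, G3=1, G4=1 [stuck-at-1], G5=1, G6=0 → 0 — eliminated
Only G5 inverted output reproduces the observed 1.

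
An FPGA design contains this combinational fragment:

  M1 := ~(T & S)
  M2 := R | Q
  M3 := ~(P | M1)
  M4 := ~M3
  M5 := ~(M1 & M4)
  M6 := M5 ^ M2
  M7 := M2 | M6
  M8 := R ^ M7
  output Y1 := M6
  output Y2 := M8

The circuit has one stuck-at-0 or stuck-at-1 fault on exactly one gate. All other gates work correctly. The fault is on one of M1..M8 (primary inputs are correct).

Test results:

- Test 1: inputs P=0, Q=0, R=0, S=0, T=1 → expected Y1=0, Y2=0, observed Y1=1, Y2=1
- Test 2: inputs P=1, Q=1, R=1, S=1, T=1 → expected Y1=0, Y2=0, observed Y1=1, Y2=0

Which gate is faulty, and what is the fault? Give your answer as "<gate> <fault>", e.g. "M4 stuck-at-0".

M6 stuck-at-1

Fault-free values for test 1 (P=0, Q=0, R=0, S=0, T=1): M1=1, M2=0, M3=0, M4=1, M5=0, M6=0, M7=0, M8=0, giving Y1=0, Y2=0. Observed Y1=1, Y2=1.
Test 1: faults giving observed Y1=1, Y2=1 are {M1 stuck-at-0, M2 stuck-at-1, M3 stuck-at-1, M4 stuck-at-0, M5 stuck-at-1, M6 stuck-at-1}.
Test 2 (P=1, Q=1, R=1, S=1, T=1): fault-free M1=0, M2=1, M3=0, M4=1, M5=1, M6=0, M7=1, M8=0 → Y1=0, Y2=0; observed Y1=1, Y2=0. Eliminates M1 stuck-at-0, M2 stuck-at-1, M3 stuck-at-1, M4 stuck-at-0, M5 stuck-at-1.
Only M6 stuck-at-1 is consistent with every test.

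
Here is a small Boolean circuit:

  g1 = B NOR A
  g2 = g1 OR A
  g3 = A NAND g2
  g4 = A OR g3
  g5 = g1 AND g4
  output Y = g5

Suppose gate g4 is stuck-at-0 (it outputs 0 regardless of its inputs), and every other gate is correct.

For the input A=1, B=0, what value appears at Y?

Propagate with g4 forced: g1=0, g2=1, g3=0, g4=0 [stuck-at-0], g5=0.
So Y = 0. (Same as the fault-free value — the fault is masked on this input.)

0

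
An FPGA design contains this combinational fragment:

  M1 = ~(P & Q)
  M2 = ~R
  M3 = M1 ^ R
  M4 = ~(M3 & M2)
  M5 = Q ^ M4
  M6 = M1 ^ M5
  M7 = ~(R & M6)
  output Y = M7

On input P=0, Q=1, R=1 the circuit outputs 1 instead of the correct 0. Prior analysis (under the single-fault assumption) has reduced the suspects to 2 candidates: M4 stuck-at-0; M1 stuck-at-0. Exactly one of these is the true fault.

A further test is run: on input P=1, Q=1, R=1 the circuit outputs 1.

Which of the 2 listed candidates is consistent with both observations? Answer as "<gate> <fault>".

M1 stuck-at-0

Evaluate each candidate on input P=1, Q=1, R=1:
  M4 stuck-at-0: M1=0, M2=0, M3=1, M4=0 [stuck-at-0], M5=1, M6=1, M7=0 → 0 — eliminated
  M1 stuck-at-0: M1=0 [stuck-at-0], M2=0, M3=1, M4=1, M5=0, M6=0, M7=1 → 1 — matches
Only M1 stuck-at-0 reproduces the observed 1.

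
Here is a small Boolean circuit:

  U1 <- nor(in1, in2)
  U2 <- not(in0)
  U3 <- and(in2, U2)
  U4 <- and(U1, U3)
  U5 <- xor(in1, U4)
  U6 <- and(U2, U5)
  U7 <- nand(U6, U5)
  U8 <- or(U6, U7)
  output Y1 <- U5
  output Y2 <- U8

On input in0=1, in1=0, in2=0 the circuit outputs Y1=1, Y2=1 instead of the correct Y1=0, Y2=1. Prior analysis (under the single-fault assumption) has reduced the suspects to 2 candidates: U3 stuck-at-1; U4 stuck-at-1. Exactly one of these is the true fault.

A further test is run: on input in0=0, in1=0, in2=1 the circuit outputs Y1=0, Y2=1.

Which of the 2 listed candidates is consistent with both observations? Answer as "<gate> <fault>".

U3 stuck-at-1

Evaluate each candidate on input in0=0, in1=0, in2=1:
  U3 stuck-at-1: U1=0, U2=1, U3=1 [stuck-at-1], U4=0, U5=0, U6=0, U7=1, U8=1 → Y1=0, Y2=1 — matches
  U4 stuck-at-1: U1=0, U2=1, U3=1, U4=1 [stuck-at-1], U5=1, U6=1, U7=0, U8=1 → Y1=1, Y2=1 — eliminated
Only U3 stuck-at-1 reproduces the observed Y1=0, Y2=1.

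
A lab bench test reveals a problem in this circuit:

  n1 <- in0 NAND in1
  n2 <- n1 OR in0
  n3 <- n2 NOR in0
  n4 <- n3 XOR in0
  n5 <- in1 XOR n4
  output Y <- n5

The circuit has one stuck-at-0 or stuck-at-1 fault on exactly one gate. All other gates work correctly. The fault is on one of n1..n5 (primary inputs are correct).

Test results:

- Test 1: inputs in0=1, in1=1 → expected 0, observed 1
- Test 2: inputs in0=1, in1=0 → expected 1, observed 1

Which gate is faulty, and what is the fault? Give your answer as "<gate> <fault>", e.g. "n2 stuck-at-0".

Fault-free values for test 1 (in0=1, in1=1): n1=0, n2=1, n3=0, n4=1, n5=0, giving Y=0. Observed 1.
Test 1: faults giving observed 1 are {n3 stuck-at-1, n4 stuck-at-0, n5 stuck-at-1}.
Test 2 (in0=1, in1=0): fault-free n1=1, n2=1, n3=0, n4=1, n5=1 → 1; observed 1. Eliminates n3 stuck-at-1, n4 stuck-at-0.
Only n5 stuck-at-1 is consistent with every test.

n5 stuck-at-1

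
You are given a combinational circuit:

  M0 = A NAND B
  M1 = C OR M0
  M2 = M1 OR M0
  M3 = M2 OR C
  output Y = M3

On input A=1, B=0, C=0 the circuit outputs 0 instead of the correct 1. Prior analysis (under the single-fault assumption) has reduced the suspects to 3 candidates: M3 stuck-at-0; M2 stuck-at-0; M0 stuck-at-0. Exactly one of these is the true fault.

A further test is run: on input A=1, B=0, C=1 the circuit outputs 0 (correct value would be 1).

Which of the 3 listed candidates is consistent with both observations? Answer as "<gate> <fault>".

Evaluate each candidate on input A=1, B=0, C=1:
  M3 stuck-at-0: M0=1, M1=1, M2=1, M3=0 [stuck-at-0] → 0 — matches
  M2 stuck-at-0: M0=1, M1=1, M2=0 [stuck-at-0], M3=1 → 1 — eliminated
  M0 stuck-at-0: M0=0 [stuck-at-0], M1=1, M2=1, M3=1 → 1 — eliminated
Only M3 stuck-at-0 reproduces the observed 0.

M3 stuck-at-0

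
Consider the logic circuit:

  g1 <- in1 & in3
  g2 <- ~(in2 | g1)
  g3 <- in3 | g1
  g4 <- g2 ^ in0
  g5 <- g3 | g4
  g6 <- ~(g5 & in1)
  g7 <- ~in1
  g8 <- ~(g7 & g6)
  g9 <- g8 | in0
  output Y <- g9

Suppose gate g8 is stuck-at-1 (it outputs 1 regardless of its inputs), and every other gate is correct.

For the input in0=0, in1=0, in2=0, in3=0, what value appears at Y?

1

Propagate with g8 forced: g1=0, g2=1, g3=0, g4=1, g5=1, g6=1, g7=1, g8=1 [stuck-at-1], g9=1.
So Y = 1. (Without the fault it would be 0.)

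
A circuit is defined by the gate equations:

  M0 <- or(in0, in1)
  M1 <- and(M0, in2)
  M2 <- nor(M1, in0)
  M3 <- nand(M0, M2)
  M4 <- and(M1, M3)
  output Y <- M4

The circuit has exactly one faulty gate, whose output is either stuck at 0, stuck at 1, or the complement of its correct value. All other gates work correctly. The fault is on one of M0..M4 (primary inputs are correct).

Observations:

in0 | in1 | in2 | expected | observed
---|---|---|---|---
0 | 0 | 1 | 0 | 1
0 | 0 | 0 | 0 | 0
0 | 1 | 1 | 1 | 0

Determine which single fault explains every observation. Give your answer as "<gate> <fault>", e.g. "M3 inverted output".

Fault-free values for test 1 (in0=0, in1=0, in2=1): M0=0, M1=0, M2=1, M3=1, M4=0, giving Y=0. Observed 1.
Test 1: faults giving observed 1 are {M0 stuck-at-1, M0 inverted output, M1 stuck-at-1, M1 inverted output, M4 stuck-at-1, M4 inverted output}.
Test 2 (in0=0, in1=0, in2=0): fault-free M0=0, M1=0, M2=1, M3=1, M4=0 → 0; observed 0. Eliminates M1 stuck-at-1, M1 inverted output, M4 stuck-at-1, M4 inverted output.
Test 3 (in0=0, in1=1, in2=1): fault-free M0=1, M1=1, M2=0, M3=1, M4=1 → 1; observed 0. Eliminates M0 stuck-at-1.
Only M0 inverted output is consistent with every test.

M0 inverted output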